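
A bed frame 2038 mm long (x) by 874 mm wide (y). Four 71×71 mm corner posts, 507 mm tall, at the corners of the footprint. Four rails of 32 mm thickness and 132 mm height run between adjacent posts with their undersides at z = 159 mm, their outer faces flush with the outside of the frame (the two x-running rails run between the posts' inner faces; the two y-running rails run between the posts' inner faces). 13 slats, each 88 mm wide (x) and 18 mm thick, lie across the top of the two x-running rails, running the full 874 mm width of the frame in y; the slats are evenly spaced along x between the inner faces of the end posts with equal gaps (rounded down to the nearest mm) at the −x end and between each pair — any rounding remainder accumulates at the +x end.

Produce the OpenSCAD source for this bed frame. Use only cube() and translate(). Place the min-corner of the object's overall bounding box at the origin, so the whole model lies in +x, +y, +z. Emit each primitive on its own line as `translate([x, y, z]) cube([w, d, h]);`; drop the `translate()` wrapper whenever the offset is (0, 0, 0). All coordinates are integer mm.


cube([71, 71, 507]);
translate([0, 803, 0]) cube([71, 71, 507]);
translate([1967, 0, 0]) cube([71, 71, 507]);
translate([1967, 803, 0]) cube([71, 71, 507]);
translate([71, 0, 159]) cube([1896, 32, 132]);
translate([71, 842, 159]) cube([1896, 32, 132]);
translate([0, 71, 159]) cube([32, 732, 132]);
translate([2006, 71, 159]) cube([32, 732, 132]);
translate([124, 0, 291]) cube([88, 874, 18]);
translate([265, 0, 291]) cube([88, 874, 18]);
translate([406, 0, 291]) cube([88, 874, 18]);
translate([547, 0, 291]) cube([88, 874, 18]);
translate([688, 0, 291]) cube([88, 874, 18]);
translate([829, 0, 291]) cube([88, 874, 18]);
translate([970, 0, 291]) cube([88, 874, 18]);
translate([1111, 0, 291]) cube([88, 874, 18]);
translate([1252, 0, 291]) cube([88, 874, 18]);
translate([1393, 0, 291]) cube([88, 874, 18]);
translate([1534, 0, 291]) cube([88, 874, 18]);
translate([1675, 0, 291]) cube([88, 874, 18]);
translate([1816, 0, 291]) cube([88, 874, 18]);


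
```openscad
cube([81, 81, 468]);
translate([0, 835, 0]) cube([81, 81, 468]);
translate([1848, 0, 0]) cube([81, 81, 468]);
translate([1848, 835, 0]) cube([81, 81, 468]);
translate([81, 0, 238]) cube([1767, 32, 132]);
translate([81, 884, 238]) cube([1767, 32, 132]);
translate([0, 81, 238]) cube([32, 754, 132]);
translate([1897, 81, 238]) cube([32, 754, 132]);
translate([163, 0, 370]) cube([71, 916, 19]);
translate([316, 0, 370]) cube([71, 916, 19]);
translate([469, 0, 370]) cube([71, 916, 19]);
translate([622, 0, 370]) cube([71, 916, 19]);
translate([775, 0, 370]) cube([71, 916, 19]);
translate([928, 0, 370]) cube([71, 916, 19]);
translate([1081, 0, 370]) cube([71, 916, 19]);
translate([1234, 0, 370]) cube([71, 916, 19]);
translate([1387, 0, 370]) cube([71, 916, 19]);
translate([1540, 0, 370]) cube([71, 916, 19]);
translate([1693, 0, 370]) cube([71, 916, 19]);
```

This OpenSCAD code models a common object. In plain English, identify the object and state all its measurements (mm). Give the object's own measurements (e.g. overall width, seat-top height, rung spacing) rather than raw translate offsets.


A bed frame 1929 mm long (x) by 916 mm wide (y). Four 81×81 mm corner posts, 468 mm tall, at the corners of the footprint. Four rails of 32 mm thickness and 132 mm height run between adjacent posts with their undersides at z = 238 mm, their outer faces flush with the outside of the frame (the two x-running rails run between the posts' inner faces; the two y-running rails run between the posts' inner faces). 11 slats, each 71 mm wide (x) and 19 mm thick, lie across the top of the two x-running rails, running the full 916 mm width of the frame in y; along x they sit between the end posts with a 82 mm gap after the −x posts and between neighbouring slats, leaving 84 mm before the +x posts.


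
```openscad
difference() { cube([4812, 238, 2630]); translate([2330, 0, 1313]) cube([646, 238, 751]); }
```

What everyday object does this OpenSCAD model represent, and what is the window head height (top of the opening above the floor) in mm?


A wall with a window opening. The window head height is 2064 mm.

A wall with a rectangular opening subtracted — a window. Sill at z = 1313, opening 751 mm tall, so the head is at 1313 + 751 = 2064 mm.


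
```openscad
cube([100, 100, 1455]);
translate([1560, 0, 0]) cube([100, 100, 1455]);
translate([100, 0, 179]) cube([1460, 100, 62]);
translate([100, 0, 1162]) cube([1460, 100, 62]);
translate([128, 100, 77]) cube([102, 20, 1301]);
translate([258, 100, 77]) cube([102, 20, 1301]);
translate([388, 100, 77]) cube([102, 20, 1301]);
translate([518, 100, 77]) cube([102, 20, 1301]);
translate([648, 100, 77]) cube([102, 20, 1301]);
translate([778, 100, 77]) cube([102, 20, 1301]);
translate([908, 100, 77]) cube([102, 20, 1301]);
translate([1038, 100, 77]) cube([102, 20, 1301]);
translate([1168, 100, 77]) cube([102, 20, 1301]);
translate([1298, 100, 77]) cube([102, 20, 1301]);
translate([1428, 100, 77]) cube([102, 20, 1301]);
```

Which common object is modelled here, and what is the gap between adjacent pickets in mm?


A fence section. The picket gap is 28 mm.

Two posts, two rails, 11 pickets — a fence section. Span 1460 mm holds 11 pickets of 102 mm with 12 equal gaps: ⌊(1460 − 11·102) / 12⌋ = 28 mm.


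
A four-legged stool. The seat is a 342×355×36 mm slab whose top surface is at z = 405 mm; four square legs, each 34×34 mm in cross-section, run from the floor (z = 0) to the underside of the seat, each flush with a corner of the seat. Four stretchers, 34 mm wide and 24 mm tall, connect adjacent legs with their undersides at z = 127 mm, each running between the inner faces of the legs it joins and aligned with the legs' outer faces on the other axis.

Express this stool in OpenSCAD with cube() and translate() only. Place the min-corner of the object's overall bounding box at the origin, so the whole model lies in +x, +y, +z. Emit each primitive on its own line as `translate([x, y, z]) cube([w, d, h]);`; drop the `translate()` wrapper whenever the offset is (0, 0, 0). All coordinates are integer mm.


// leg_h = 405 - 36 = 369
// stretcher span = 342 - 2*34 = 274
translate([0, 0, 369]) cube([342, 355, 36]);
cube([34, 34, 369]);
translate([308, 0, 0]) cube([34, 34, 369]);
translate([0, 321, 0]) cube([34, 34, 369]);
translate([308, 321, 0]) cube([34, 34, 369]);
translate([34, 0, 127]) cube([274, 34, 24]);
translate([34, 321, 127]) cube([274, 34, 24]);
translate([0, 34, 127]) cube([34, 287, 24]);
translate([308, 34, 127]) cube([34, 287, 24]);


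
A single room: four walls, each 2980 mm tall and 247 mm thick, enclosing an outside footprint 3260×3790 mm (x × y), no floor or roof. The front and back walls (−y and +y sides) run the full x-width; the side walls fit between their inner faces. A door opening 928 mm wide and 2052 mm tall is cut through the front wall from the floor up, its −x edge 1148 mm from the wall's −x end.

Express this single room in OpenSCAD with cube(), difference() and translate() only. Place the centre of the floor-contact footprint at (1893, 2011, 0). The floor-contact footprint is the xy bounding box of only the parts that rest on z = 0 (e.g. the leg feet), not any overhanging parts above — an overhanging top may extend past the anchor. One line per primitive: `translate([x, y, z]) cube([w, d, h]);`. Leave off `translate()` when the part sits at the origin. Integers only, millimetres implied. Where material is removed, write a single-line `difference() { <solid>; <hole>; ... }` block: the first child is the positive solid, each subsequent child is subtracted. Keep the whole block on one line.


difference() { translate([263, 116, 0]) cube([3260, 247, 2980]); translate([1411, 116, 0]) cube([928, 247, 2052]); }
translate([263, 3659, 0]) cube([3260, 247, 2980]);
translate([263, 363, 0]) cube([247, 3296, 2980]);
translate([3276, 363, 0]) cube([247, 3296, 2980]);


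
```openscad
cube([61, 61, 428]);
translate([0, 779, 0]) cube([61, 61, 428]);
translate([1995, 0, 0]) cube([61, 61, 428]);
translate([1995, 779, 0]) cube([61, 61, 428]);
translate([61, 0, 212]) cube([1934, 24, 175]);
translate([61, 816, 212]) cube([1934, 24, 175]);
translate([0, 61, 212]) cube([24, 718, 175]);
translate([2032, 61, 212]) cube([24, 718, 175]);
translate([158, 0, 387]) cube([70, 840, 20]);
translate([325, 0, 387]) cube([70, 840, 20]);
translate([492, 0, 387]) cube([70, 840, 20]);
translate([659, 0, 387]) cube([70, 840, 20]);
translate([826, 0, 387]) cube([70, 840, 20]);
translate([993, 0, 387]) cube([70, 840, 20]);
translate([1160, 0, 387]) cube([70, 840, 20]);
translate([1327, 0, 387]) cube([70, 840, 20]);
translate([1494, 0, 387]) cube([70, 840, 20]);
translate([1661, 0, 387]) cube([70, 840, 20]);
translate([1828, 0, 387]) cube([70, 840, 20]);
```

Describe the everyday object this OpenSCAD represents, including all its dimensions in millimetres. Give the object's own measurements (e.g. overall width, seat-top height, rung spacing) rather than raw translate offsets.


A bed frame 2056 mm long (x) by 840 mm wide (y). Four 61×61 mm corner posts, 428 mm tall, at the corners of the footprint. Four rails of 24 mm thickness and 175 mm height run between adjacent posts with their undersides at z = 212 mm, their outer faces flush with the outside of the frame (the two x-running rails run between the posts' inner faces; the two y-running rails run between the posts' inner faces). 11 slats, each 70 mm wide (x) and 20 mm thick, lie across the top of the two x-running rails, running the full 840 mm width of the frame in y; along x they sit between the end posts with a 97 mm gap after the −x posts and between neighbouring slats and before the +x posts.


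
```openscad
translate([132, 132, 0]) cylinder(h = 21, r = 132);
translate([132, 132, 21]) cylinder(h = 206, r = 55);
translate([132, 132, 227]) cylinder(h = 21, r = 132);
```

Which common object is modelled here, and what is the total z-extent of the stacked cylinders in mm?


A spool. The overall height is 248 mm.

Three coaxial cylinders, large–small–large — a spool. Two 21 mm flanges and a 206 mm core give 21 + 206 + 21 = 248 mm.


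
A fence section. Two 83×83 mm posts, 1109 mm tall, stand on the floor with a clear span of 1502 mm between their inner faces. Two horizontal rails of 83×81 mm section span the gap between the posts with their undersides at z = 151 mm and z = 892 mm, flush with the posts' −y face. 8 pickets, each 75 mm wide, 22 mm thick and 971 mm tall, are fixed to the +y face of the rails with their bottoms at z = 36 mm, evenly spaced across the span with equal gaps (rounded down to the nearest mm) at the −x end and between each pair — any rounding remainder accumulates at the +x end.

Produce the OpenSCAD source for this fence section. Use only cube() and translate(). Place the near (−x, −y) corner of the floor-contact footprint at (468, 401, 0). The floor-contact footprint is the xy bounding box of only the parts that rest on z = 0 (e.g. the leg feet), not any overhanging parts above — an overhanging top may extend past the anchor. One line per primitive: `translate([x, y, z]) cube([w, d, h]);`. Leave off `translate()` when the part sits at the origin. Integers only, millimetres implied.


translate([468, 401, 0]) cube([83, 83, 1109]);
translate([2053, 401, 0]) cube([83, 83, 1109]);
translate([551, 401, 151]) cube([1502, 83, 81]);
translate([551, 401, 892]) cube([1502, 83, 81]);
translate([651, 484, 36]) cube([75, 22, 971]);
translate([826, 484, 36]) cube([75, 22, 971]);
translate([1001, 484, 36]) cube([75, 22, 971]);
translate([1176, 484, 36]) cube([75, 22, 971]);
translate([1351, 484, 36]) cube([75, 22, 971]);
translate([1526, 484, 36]) cube([75, 22, 971]);
translate([1701, 484, 36]) cube([75, 22, 971]);
translate([1876, 484, 36]) cube([75, 22, 971]);


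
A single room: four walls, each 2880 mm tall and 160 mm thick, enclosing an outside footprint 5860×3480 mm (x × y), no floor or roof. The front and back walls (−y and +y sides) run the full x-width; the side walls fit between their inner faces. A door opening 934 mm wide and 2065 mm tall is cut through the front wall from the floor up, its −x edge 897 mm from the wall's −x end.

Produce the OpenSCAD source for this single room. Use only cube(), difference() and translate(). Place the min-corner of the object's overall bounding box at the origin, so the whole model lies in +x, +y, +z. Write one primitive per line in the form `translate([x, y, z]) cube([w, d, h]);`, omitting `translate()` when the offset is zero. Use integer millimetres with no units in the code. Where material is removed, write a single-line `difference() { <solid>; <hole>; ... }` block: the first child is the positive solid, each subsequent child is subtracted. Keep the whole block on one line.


difference() { cube([5860, 160, 2880]); translate([897, 0, 0]) cube([934, 160, 2065]); }
translate([0, 3320, 0]) cube([5860, 160, 2880]);
translate([0, 160, 0]) cube([160, 3160, 2880]);
translate([5700, 160, 0]) cube([160, 3160, 2880]);


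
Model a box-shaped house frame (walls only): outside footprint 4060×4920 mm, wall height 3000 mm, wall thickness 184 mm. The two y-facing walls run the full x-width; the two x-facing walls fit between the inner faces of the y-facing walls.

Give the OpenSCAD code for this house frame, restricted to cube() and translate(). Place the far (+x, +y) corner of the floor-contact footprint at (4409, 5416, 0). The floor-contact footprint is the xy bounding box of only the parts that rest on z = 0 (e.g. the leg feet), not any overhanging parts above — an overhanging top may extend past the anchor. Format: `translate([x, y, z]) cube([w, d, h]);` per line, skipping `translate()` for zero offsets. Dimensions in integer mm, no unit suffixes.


translate([349, 496, 0]) cube([4060, 184, 3000]);
translate([349, 5232, 0]) cube([4060, 184, 3000]);
translate([349, 680, 0]) cube([184, 4552, 3000]);
translate([4225, 680, 0]) cube([184, 4552, 3000]);


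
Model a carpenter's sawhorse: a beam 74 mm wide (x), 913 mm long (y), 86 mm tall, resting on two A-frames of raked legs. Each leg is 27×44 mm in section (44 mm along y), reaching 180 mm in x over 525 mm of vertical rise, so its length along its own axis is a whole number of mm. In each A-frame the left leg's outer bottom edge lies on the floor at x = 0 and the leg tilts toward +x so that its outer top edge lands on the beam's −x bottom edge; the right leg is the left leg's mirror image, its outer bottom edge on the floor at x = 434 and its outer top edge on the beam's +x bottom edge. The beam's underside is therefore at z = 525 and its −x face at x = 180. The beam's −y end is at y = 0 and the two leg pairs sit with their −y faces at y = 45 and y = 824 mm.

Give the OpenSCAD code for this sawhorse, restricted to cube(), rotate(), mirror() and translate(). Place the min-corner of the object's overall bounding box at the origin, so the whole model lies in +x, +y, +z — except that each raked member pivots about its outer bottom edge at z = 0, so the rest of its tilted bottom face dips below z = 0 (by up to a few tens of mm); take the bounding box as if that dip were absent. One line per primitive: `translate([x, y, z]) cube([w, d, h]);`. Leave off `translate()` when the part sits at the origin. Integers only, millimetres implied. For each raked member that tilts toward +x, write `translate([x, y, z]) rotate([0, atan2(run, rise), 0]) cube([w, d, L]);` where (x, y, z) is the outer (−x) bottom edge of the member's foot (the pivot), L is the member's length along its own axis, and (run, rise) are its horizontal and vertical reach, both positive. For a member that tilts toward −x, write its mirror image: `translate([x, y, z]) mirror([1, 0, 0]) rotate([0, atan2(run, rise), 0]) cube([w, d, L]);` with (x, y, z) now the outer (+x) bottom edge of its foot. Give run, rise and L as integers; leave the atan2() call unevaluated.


// leg length = √(180² + 525²) = 555
// right-leg outer foot x = 2·180 + 74 = 434
// beam min-corner = (180, 0, 525)
translate([180, 0, 525]) cube([74, 913, 86]);
translate([0, 45, 0]) rotate([0, atan2(180, 525), 0]) cube([27, 44, 555]);
translate([434, 45, 0]) mirror([1, 0, 0]) rotate([0, atan2(180, 525), 0]) cube([27, 44, 555]);
translate([0, 824, 0]) rotate([0, atan2(180, 525), 0]) cube([27, 44, 555]);
translate([434, 824, 0]) mirror([1, 0, 0]) rotate([0, atan2(180, 525), 0]) cube([27, 44, 555]);


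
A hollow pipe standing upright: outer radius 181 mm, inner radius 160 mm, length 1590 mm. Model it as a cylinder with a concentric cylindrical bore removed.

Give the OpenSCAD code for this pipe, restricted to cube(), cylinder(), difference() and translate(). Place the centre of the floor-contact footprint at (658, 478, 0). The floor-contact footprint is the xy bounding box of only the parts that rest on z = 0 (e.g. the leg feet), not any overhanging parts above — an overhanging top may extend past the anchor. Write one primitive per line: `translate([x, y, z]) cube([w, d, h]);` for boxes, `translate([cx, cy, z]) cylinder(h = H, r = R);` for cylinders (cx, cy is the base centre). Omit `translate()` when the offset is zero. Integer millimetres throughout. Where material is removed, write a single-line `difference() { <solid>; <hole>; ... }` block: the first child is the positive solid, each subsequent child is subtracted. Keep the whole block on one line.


difference() { translate([658, 478, 0]) cylinder(h = 1590, r = 181); translate([658, 478, 0]) cylinder(h = 1590, r = 160); }


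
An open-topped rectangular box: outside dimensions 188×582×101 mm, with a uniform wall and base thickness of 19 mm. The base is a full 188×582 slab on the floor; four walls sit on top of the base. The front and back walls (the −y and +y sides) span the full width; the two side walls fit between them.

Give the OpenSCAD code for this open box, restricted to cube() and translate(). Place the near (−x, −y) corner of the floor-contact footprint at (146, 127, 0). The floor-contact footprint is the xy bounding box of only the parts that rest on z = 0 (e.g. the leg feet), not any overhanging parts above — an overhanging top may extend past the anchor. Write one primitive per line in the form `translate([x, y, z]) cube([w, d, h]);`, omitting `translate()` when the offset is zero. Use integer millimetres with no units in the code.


translate([146, 127, 0]) cube([188, 582, 19]);
translate([146, 127, 19]) cube([188, 19, 82]);
translate([146, 690, 19]) cube([188, 19, 82]);
translate([146, 146, 19]) cube([19, 544, 82]);
translate([315, 146, 19]) cube([19, 544, 82]);


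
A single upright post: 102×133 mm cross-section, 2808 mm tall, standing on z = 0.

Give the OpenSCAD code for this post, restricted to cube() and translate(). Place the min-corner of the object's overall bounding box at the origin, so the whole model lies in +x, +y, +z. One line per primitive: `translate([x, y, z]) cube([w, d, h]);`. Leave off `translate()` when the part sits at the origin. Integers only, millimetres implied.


cube([102, 133, 2808]);


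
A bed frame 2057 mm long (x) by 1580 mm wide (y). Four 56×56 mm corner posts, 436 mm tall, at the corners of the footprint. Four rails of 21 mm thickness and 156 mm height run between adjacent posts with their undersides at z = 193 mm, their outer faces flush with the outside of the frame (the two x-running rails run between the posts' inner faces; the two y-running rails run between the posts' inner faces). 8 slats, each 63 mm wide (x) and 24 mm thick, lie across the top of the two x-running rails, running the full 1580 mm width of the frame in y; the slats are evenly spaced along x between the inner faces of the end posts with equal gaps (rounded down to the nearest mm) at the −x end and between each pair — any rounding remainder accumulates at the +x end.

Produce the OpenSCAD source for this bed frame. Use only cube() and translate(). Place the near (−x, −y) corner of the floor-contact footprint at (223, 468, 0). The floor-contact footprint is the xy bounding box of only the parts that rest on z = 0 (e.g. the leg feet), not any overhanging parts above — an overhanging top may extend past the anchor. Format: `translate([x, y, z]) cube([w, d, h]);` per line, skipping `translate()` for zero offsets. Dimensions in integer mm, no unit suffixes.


translate([223, 468, 0]) cube([56, 56, 436]);
translate([223, 1992, 0]) cube([56, 56, 436]);
translate([2224, 468, 0]) cube([56, 56, 436]);
translate([2224, 1992, 0]) cube([56, 56, 436]);
translate([279, 468, 193]) cube([1945, 21, 156]);
translate([279, 2027, 193]) cube([1945, 21, 156]);
translate([223, 524, 193]) cube([21, 1468, 156]);
translate([2259, 524, 193]) cube([21, 1468, 156]);
translate([439, 468, 349]) cube([63, 1580, 24]);
translate([662, 468, 349]) cube([63, 1580, 24]);
translate([885, 468, 349]) cube([63, 1580, 24]);
translate([1108, 468, 349]) cube([63, 1580, 24]);
translate([1331, 468, 349]) cube([63, 1580, 24]);
translate([1554, 468, 349]) cube([63, 1580, 24]);
translate([1777, 468, 349]) cube([63, 1580, 24]);
translate([2000, 468, 349]) cube([63, 1580, 24]);


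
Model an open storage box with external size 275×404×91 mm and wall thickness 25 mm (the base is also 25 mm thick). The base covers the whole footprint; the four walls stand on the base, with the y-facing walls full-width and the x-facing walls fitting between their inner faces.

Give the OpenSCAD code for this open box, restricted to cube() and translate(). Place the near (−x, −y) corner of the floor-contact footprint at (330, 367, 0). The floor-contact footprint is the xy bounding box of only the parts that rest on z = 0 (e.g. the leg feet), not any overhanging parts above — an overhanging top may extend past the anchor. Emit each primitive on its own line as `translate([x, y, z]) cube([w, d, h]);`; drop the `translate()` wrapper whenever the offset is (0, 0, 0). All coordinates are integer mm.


translate([330, 367, 0]) cube([275, 404, 25]);
translate([330, 367, 25]) cube([275, 25, 66]);
translate([330, 746, 25]) cube([275, 25, 66]);
translate([330, 392, 25]) cube([25, 354, 66]);
translate([580, 392, 25]) cube([25, 354, 66]);


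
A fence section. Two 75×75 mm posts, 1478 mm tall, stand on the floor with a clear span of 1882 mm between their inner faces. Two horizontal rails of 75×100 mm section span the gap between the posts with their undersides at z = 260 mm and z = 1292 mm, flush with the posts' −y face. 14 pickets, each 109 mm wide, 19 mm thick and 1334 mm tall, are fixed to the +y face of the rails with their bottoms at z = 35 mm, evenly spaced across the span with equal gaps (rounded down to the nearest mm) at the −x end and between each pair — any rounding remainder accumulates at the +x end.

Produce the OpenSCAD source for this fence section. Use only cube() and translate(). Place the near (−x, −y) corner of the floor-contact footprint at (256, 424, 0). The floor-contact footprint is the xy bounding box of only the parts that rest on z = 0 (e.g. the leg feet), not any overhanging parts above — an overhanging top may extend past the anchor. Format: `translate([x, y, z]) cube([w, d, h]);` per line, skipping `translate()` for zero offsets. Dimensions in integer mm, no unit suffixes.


translate([256, 424, 0]) cube([75, 75, 1478]);
translate([2213, 424, 0]) cube([75, 75, 1478]);
translate([331, 424, 260]) cube([1882, 75, 100]);
translate([331, 424, 1292]) cube([1882, 75, 100]);
translate([354, 499, 35]) cube([109, 19, 1334]);
translate([486, 499, 35]) cube([109, 19, 1334]);
translate([618, 499, 35]) cube([109, 19, 1334]);
translate([750, 499, 35]) cube([109, 19, 1334]);
translate([882, 499, 35]) cube([109, 19, 1334]);
translate([1014, 499, 35]) cube([109, 19, 1334]);
translate([1146, 499, 35]) cube([109, 19, 1334]);
translate([1278, 499, 35]) cube([109, 19, 1334]);
translate([1410, 499, 35]) cube([109, 19, 1334]);
translate([1542, 499, 35]) cube([109, 19, 1334]);
translate([1674, 499, 35]) cube([109, 19, 1334]);
translate([1806, 499, 35]) cube([109, 19, 1334]);
translate([1938, 499, 35]) cube([109, 19, 1334]);
translate([2070, 499, 35]) cube([109, 19, 1334]);


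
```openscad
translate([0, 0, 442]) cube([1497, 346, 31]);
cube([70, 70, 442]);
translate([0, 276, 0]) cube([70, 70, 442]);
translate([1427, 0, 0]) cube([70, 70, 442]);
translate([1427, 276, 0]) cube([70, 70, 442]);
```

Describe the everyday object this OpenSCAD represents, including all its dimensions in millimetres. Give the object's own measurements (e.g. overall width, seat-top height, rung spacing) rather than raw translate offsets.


A bench: a 1497×346 mm seat slab, 31 mm thick, top at z = 473 mm, on four 70×70 mm square legs flush with the seat corners and standing on z = 0.


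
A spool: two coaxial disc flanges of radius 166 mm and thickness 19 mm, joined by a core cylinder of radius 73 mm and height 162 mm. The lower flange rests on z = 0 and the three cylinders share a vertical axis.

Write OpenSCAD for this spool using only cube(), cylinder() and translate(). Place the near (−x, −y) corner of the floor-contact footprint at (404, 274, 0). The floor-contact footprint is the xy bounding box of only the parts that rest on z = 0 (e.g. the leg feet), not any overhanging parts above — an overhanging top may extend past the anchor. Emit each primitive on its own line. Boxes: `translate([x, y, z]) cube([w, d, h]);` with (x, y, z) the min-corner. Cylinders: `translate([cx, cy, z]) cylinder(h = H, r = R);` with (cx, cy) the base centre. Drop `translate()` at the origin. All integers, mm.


translate([570, 440, 0]) cylinder(h = 19, r = 166);
translate([570, 440, 19]) cylinder(h = 162, r = 73);
translate([570, 440, 181]) cylinder(h = 19, r = 166);


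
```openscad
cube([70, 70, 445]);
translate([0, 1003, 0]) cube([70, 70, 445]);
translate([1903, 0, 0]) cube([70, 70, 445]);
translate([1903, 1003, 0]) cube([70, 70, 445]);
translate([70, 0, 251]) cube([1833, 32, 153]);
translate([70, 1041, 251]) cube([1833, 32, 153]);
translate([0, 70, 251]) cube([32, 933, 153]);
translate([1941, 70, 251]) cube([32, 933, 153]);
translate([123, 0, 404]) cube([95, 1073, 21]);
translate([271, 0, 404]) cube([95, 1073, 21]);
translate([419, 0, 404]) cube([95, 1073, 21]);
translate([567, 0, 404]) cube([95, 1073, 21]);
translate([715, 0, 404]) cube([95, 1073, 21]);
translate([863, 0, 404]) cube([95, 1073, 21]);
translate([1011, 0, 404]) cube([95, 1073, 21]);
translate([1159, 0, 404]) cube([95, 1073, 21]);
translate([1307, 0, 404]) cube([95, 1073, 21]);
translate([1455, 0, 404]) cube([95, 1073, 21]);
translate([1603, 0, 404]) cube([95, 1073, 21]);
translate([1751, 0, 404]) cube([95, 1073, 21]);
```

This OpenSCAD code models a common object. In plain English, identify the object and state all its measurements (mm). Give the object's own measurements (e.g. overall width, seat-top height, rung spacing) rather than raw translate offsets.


A bed frame 1973 mm long (x) by 1073 mm wide (y). Four 70×70 mm corner posts, 445 mm tall, at the corners of the footprint. Four rails of 32 mm thickness and 153 mm height run between adjacent posts with their undersides at z = 251 mm, their outer faces flush with the outside of the frame (the two x-running rails run between the posts' inner faces; the two y-running rails run between the posts' inner faces). 12 slats, each 95 mm wide (x) and 21 mm thick, lie across the top of the two x-running rails, running the full 1073 mm width of the frame in y; along x they sit between the end posts with a 53 mm gap after the −x posts and between neighbouring slats, leaving 57 mm before the +x posts.


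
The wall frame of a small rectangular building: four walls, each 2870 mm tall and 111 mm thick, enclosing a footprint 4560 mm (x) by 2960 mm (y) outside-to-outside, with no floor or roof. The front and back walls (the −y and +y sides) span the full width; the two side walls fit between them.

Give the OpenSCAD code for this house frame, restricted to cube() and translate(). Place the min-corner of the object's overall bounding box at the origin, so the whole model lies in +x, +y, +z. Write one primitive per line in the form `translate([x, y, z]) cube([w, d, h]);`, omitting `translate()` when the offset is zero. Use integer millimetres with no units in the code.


cube([4560, 111, 2870]);
translate([0, 2849, 0]) cube([4560, 111, 2870]);
translate([0, 111, 0]) cube([111, 2738, 2870]);
translate([4449, 111, 0]) cube([111, 2738, 2870]);


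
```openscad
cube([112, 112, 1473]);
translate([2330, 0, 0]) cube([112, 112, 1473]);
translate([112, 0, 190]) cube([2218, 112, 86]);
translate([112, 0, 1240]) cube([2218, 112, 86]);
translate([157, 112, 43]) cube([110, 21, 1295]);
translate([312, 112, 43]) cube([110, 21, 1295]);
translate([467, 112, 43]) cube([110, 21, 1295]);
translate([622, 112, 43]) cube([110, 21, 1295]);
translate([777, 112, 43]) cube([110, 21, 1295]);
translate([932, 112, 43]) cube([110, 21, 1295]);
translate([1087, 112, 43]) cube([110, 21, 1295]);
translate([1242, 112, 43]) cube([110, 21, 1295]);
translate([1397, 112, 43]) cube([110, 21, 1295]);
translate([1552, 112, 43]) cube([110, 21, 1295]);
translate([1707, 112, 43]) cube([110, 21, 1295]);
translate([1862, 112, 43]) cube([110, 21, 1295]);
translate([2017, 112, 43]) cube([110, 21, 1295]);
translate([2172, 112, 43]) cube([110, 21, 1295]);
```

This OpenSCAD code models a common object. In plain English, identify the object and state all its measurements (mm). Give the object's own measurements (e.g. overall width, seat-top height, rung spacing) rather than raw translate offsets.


A fence section. Two 112×112 mm posts, 1473 mm tall, stand on the floor with a clear span of 2218 mm between their inner faces. Two horizontal rails of 112×86 mm section span the gap between the posts with their undersides at z = 190 mm and z = 1240 mm, flush with the posts' −y face. 14 pickets, each 110 mm wide, 21 mm thick and 1295 mm tall, are fixed to the +y face of the rails with their bottoms at z = 43 mm, spaced across the span with a 45 mm gap after the −x post and between neighbouring pickets, with 48 mm left before the +x post.


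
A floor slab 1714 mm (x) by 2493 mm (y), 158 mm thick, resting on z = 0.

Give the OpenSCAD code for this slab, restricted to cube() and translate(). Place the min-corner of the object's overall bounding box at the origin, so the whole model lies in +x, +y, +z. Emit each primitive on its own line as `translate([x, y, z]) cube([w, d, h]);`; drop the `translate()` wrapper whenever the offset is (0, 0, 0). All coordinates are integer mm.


cube([1714, 2493, 158]);


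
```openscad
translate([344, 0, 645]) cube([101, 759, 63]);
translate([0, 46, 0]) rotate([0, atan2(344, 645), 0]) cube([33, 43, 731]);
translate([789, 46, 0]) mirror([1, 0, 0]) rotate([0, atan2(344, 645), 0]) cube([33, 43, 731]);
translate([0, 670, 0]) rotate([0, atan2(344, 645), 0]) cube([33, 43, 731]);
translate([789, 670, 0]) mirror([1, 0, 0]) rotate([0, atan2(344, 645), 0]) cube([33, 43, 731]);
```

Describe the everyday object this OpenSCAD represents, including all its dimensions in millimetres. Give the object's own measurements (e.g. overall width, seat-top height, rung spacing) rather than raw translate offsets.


A sawhorse. A 101×759×63 mm beam (x, y, z) sits on two A-frame leg pairs. Each pair is two raked legs of 33×43 mm section (43 mm along y) splaying symmetrically in x. Each leg rises 645 mm vertically over 344 mm of horizontal reach and is 731 mm long along its own axis. Every leg's outer bottom edge rests on the floor and its outer top edge meets a bottom edge of the beam — the left legs (tilting toward +x) meet the beam's −x bottom edge, the right legs (their mirror images, tilting toward −x) meet its +x bottom edge — so the leg tops tuck under the beam, the beam's underside is 645 mm above the floor, and the feet are 789 mm apart outside-to-outside with the beam centred between them. The two leg pairs are set in 46 mm from either end of the beam.


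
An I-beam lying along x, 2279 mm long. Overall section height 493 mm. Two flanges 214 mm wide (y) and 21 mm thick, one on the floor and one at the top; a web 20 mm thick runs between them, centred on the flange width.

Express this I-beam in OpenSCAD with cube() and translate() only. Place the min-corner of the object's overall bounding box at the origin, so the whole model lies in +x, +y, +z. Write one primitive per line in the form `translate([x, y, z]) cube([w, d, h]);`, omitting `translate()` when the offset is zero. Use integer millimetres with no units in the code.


cube([2279, 214, 21]);
translate([0, 97, 21]) cube([2279, 20, 451]);
translate([0, 0, 472]) cube([2279, 214, 21]);


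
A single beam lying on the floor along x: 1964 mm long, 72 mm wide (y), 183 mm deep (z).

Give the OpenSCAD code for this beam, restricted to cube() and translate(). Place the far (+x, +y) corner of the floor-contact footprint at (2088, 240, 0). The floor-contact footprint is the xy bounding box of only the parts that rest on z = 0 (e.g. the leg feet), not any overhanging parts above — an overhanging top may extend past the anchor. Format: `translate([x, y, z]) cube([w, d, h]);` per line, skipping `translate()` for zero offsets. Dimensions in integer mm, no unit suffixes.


translate([124, 168, 0]) cube([1964, 72, 183]);


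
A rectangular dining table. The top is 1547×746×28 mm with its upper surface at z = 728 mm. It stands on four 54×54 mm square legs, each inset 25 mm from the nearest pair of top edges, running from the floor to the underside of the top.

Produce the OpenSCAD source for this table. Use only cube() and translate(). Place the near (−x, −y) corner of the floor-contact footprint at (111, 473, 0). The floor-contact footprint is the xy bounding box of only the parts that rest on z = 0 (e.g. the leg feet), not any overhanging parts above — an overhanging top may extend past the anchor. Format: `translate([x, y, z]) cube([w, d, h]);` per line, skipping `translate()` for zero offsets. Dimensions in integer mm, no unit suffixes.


translate([86, 448, 700]) cube([1547, 746, 28]);
translate([111, 473, 0]) cube([54, 54, 700]);
translate([1554, 473, 0]) cube([54, 54, 700]);
translate([111, 1115, 0]) cube([54, 54, 700]);
translate([1554, 1115, 0]) cube([54, 54, 700]);


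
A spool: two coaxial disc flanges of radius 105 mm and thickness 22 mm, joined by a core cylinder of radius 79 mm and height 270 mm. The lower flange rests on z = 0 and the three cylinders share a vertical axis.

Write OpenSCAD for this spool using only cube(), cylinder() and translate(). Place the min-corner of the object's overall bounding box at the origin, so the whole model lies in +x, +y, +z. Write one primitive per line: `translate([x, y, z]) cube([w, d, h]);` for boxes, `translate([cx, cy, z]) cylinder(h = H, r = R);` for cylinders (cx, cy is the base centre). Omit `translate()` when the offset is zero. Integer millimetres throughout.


translate([105, 105, 0]) cylinder(h = 22, r = 105);
translate([105, 105, 22]) cylinder(h = 270, r = 79);
translate([105, 105, 292]) cylinder(h = 22, r = 105);


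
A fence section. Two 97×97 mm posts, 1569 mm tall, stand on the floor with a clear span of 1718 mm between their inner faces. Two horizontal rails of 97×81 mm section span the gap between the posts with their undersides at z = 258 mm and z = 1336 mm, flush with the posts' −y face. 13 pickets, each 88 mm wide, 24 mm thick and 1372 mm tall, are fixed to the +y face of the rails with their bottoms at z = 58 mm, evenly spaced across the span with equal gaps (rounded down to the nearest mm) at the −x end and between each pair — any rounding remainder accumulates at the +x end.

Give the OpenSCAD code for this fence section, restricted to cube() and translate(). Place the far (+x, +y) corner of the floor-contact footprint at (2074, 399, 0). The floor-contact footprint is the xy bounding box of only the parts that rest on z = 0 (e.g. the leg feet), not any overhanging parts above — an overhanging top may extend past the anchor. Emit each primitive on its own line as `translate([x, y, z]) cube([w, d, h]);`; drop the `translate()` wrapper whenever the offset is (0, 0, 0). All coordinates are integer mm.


translate([162, 302, 0]) cube([97, 97, 1569]);
translate([1977, 302, 0]) cube([97, 97, 1569]);
translate([259, 302, 258]) cube([1718, 97, 81]);
translate([259, 302, 1336]) cube([1718, 97, 81]);
translate([300, 399, 58]) cube([88, 24, 1372]);
translate([429, 399, 58]) cube([88, 24, 1372]);
translate([558, 399, 58]) cube([88, 24, 1372]);
translate([687, 399, 58]) cube([88, 24, 1372]);
translate([816, 399, 58]) cube([88, 24, 1372]);
translate([945, 399, 58]) cube([88, 24, 1372]);
translate([1074, 399, 58]) cube([88, 24, 1372]);
translate([1203, 399, 58]) cube([88, 24, 1372]);
translate([1332, 399, 58]) cube([88, 24, 1372]);
translate([1461, 399, 58]) cube([88, 24, 1372]);
translate([1590, 399, 58]) cube([88, 24, 1372]);
translate([1719, 399, 58]) cube([88, 24, 1372]);
translate([1848, 399, 58]) cube([88, 24, 1372]);


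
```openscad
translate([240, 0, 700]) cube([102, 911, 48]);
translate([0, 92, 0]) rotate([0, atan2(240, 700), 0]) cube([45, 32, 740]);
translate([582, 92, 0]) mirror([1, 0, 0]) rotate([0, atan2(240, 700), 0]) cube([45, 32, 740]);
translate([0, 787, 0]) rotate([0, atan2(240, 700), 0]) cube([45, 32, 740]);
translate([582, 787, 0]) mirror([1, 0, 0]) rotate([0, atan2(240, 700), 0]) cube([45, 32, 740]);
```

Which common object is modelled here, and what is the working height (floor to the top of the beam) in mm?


A sawhorse. The overall height is 748 mm.

A beam across two mirrored pairs of raked legs — a sawhorse. The beam's underside is at z = 700 (matching the legs' vertical rise in atan2(240, 700)) and the beam is 48 mm tall, so its top is at 700 + 48 = 748 mm. The raked legs top out at the beam's underside, so that is the highest point.


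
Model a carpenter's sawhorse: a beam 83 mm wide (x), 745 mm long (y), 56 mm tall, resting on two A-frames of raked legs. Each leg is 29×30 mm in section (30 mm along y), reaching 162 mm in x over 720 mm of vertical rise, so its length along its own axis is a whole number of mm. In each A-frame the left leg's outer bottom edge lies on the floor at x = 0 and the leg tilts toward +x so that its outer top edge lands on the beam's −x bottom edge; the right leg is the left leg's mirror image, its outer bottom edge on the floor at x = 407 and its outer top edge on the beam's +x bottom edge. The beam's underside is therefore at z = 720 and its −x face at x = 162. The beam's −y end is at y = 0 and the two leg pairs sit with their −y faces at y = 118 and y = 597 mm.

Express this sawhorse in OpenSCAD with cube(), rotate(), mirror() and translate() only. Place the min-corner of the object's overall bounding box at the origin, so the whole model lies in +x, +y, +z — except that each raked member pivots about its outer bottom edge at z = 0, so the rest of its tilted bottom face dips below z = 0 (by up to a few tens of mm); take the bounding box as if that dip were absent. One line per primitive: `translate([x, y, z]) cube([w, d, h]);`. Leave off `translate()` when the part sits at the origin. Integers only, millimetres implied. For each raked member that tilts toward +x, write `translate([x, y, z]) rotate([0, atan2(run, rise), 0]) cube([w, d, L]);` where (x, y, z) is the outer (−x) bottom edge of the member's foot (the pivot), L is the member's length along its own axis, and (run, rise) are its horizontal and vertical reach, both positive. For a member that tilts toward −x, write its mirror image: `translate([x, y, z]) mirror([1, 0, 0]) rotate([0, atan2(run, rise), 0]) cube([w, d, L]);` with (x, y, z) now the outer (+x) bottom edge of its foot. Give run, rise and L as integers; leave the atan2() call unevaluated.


translate([162, 0, 720]) cube([83, 745, 56]);
translate([0, 118, 0]) rotate([0, atan2(162, 720), 0]) cube([29, 30, 738]);
translate([407, 118, 0]) mirror([1, 0, 0]) rotate([0, atan2(162, 720), 0]) cube([29, 30, 738]);
translate([0, 597, 0]) rotate([0, atan2(162, 720), 0]) cube([29, 30, 738]);
translate([407, 597, 0]) mirror([1, 0, 0]) rotate([0, atan2(162, 720), 0]) cube([29, 30, 738]);
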